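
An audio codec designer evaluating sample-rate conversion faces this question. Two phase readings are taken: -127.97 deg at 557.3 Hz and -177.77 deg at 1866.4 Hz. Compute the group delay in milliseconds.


Group delay from phase difference:
tau = -d(phi)/d(omega)
d(phi) = -49.8 deg = -0.869174 rad
d(omega) = 2*pi*(1866.4 - 557.3) = 8225.3179 rad/s
tau = -(-0.869174) / 8225.3179
    = 0.1057 ms

0.1057 ms


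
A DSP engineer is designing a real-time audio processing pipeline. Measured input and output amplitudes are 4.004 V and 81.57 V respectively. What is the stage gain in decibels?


Voltage gain in dB:
G = 20 * log10(Vout / Vin)
  = 20 * log10(81.57 / 4.004)
  = 20 * log10(20.372128)
  = 20 * 1.309036
  = 26.18 dB

26.18 dB


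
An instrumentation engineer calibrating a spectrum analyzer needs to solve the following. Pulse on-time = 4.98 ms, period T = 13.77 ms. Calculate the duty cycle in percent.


Duty cycle as a percentage:
DC = (t_on / T) * 100
   = (4.98 / 13.77) * 100
   = 0.361656 * 100
   = 36.17 %

36.17 %


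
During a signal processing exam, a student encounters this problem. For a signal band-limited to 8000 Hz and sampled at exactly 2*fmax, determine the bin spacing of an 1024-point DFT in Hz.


Step 1 — Nyquist sampling rate:
fs = 2 * fmax = 2 * 8000 = 16000 Hz

Step 2 — DFT bin spacing:
df = fs / N = 16000 / 1024 = 15.625 Hz

15.625 Hz


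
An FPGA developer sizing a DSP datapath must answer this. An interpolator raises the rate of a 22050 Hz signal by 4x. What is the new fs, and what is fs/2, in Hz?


Step 1 — output sample rate after interpolation by L:
fs_out = L * fs_in = 4 * 22050 = 88200 Hz

Step 2 — Nyquist frequency of the output stream:
f_Nyq = fs_out / 2 = 88200 / 2 = 44100.0 Hz

fs_out = 88200 Hz; f_Nyquist = 44100.0 Hz


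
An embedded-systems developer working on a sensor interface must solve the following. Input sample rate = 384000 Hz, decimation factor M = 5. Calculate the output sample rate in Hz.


Decimation reduces the sample rate:
fs_out = fs_in / M
       = 384000 / 5
       = 76800.0 Hz

76800.0 Hz


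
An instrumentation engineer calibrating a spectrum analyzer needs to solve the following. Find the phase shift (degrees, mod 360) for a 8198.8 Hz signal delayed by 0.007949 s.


Phase shift from frequency and time delay:
phi = 360 * f * t_delay
    = 360 * 8198.8 * 0.007949
    = 23462.01 degrees
    mod 360 = 62.01 degrees

62.01 degrees


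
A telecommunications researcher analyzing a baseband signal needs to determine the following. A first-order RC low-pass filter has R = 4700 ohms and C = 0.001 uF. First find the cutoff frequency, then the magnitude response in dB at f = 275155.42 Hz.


Step 1 — cutoff frequency:
fc = 1 / (2*pi*R*C)
C = 0.001 uF = 1e-09 F
fc = 1 / (2*pi*4700*1e-09)
   = 33862.754 Hz

Step 2 — magnitude at f = 275155.42 Hz:
|H(f)| = 1 / sqrt(1 + (f/fc)^2)
f/fc = 275155.42 / 33862.754 = 8.125607
|H| = 1 / sqrt(1 + 66.025489) = 0.1221462
|H|_dB = 20*log10(0.1221462) = -18.26 dB

fc = 33862.754 Hz; |H(275155.42 Hz)| = -18.26 dB


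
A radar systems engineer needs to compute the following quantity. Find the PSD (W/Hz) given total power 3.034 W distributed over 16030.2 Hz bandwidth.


Power spectral density:
PSD = P / BW
    = 3.034 / 16030.2
    = 0.00018927 W/Hz

0.00018927 W/Hz


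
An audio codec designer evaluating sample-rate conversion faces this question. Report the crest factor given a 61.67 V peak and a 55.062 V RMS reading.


Crest factor is the ratio of peak to RMS:
CF = V_peak / V_rms
   = 61.67 / 55.062
   = 1.12

1.12


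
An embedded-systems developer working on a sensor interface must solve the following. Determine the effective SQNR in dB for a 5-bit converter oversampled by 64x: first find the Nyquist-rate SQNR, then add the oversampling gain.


Step 1 — baseline SQNR at Nyquist:
SQNR_base = 6.02*N + 1.76
          = 6.02*5 + 1.76
          = 31.86 dB

Step 2 — oversampling processing gain:
G = 10*log10(OSR) = 10*log10(64) = 18.06 dB

Step 3 — total:
SQNR_total = 31.86 + 18.06 = 49.92 dB

Base SQNR = 31.86 dB; oversampled SQNR = 49.92 dB


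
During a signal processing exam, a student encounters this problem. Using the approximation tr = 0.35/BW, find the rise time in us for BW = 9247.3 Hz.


Rise time from bandwidth relationship:
tr = 0.35 / BW
   = 0.35 / 9247.3
   = 3.784888562e-05 s
   = 37.8489 us

37.8489 us


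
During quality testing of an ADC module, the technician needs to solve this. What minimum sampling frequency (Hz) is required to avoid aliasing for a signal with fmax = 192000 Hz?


The Nyquist rate is twice the maximum frequency component.
fs_min = 2 * fmax
      = 2 * 192000
      = 384000 Hz

384000


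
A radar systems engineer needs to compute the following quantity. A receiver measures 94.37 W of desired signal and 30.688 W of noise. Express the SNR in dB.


SNR in decibels:
SNR = 10 * log10(Ps / Pn)
    = 10 * log10(94.37 / 30.688)
    = 10 * log10(3.0751)
    = 10 * 0.4879
    = 4.88 dB

4.88 dB


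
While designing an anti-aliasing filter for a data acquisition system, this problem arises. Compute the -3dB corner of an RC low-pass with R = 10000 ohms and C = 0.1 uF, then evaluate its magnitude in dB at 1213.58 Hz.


Step 1 — cutoff frequency:
fc = 1 / (2*pi*R*C)
C = 0.1 uF = 1e-07 F
fc = 1 / (2*pi*10000*1e-07)
   = 159.155 Hz

Step 2 — magnitude at f = 1213.58 Hz:
|H(f)| = 1 / sqrt(1 + (f/fc)^2)
f/fc = 1213.58 / 159.155 = 7.625145
|H| = 1 / sqrt(1 + 58.142836) = 0.1300316
|H|_dB = 20*log10(0.1300316) = -17.72 dB

fc = 159.155 Hz; |H(1213.58 Hz)| = -17.72 dB


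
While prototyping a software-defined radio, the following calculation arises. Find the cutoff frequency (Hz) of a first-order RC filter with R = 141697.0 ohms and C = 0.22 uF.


Cutoff frequency of a first-order RC filter:
fc = 1 / (2 * pi * R * C)
C = 0.22 uF = 2.2e-07 F
fc = 1 / (2 * pi * 141697.0 * 2.2e-07)
   = 1 / 0.19586787186371
   = 5.105483 Hz

5.105483 Hz


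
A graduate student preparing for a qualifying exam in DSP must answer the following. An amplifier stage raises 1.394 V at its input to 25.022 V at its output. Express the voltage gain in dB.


Voltage gain in dB:
G = 20 * log10(Vout / Vin)
  = 20 * log10(25.022 / 1.394)
  = 20 * log10(17.949785)
  = 20 * 1.254059
  = 25.08 dB

25.08 dB


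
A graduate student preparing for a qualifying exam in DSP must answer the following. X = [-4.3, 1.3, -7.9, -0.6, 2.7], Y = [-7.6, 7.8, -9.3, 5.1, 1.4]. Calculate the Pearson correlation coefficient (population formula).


Pearson correlation coefficient (population):
r = cov(X,Y) / (std(X) * std(Y))
Mean X = -1.76, Mean Y = -0.52
Cov(X,Y) = 22.4868
Std(X) = 3.866575, Std(Y) = 6.807466
r = 0.8543

0.8543


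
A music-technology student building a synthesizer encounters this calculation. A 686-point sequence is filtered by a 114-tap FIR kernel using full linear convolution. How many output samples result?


Linear convolution output length:
L = N + M - 1
  = 686 + 114 - 1
  = 799 samples

799


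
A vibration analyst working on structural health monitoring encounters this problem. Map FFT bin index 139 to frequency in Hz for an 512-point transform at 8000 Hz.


Frequency of DFT bin k:
f_k = k * fs / N
    = 139 * 8000 / 512
    = 1112000 / 512
    = 2171.875 Hz

2171.875 Hz


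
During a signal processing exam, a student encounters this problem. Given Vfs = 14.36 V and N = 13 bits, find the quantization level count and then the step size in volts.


Step 1 — number of quantization levels:
L = 2^N = 2^13 = 8192

Step 2 — LSB step size:
delta = Vfs / L
      = 14.36 / 8192
      = 0.00175293 V

Levels = 8192; step size = 0.00175293 V


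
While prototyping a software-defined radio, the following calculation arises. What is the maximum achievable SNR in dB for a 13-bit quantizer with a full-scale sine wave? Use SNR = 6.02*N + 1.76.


Theoretical SNR for a full-scale sinusoid:
SNR = 6.02 * N + 1.76
    = 6.02 * 13 + 1.76
    = 78.26 + 1.76
    = 80.02 dB

80.02 dB


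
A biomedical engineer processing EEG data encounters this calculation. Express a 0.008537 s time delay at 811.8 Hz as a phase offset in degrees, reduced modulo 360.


Phase shift from frequency and time delay:
phi = 360 * f * t_delay
    = 360 * 811.8 * 0.008537
    = 2494.92 degrees
    mod 360 = 334.92 degrees

334.92 degrees


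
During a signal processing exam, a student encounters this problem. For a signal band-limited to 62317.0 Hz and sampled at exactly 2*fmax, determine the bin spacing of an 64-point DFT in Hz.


Step 1 — Nyquist sampling rate:
fs = 2 * fmax = 2 * 62317.0 = 124634.0 Hz

Step 2 — DFT bin spacing:
df = fs / N = 124634.0 / 64 = 1947.4062 Hz

1947.4062 Hz


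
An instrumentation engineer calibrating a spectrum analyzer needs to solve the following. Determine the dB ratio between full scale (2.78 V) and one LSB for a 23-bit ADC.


Dynamic range from full-scale to LSB:
V_min = V_max / 2^bits = 2.78 / 2^23
DR = 20 * log10(V_max / V_min)
   = 20 * log10(2^23)
   = 20 * 23 * log10(2)
   = 138.47 dB

138.47 dB


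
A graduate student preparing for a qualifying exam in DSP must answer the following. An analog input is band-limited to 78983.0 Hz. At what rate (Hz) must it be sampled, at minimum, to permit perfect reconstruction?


The Nyquist rate is twice the maximum frequency component.
fs_min = 2 * fmax
      = 2 * 78983.0
      = 157966.0 Hz

157966.0


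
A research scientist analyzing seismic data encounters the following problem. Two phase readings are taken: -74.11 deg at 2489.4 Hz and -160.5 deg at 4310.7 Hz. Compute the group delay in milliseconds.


Group delay from phase difference:
tau = -d(phi)/d(omega)
d(phi) = -86.39 deg = -1.50779 rad
d(omega) = 2*pi*(4310.7 - 2489.4) = 11443.5654 rad/s
tau = -(-1.50779) / 11443.5654
    = 0.1318 ms

0.1318 ms


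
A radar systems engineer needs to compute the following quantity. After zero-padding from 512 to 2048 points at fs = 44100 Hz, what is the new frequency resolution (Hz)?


Frequency resolution after zero-padding:
N_padded = 512 * 4 = 2048
df = fs / N_padded
   = 44100 / 2048
   = 21.5332 Hz

21.5332 Hz


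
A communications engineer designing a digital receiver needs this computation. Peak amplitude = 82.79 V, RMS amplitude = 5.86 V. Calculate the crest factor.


Crest factor is the ratio of peak to RMS:
CF = V_peak / V_rms
   = 82.79 / 5.86
   = 14.128

14.128


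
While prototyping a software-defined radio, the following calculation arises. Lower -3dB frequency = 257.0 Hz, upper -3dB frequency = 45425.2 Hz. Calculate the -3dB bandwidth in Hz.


Bandwidth is the difference of -3dB frequencies:
BW = f_high - f_low
   = 45425.2 - 257.0
   = 45168.2 Hz

45168.2 Hz


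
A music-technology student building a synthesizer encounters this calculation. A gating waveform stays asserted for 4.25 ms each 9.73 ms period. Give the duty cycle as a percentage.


Duty cycle as a percentage:
DC = (t_on / T) * 100
   = (4.25 / 9.73) * 100
   = 0.436793 * 100
   = 43.68 %

43.68 %


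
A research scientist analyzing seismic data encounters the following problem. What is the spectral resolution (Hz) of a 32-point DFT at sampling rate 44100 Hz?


DFT frequency resolution:
df = fs / N
   = 44100 / 32
   = 1378.125 Hz

1378.125 Hz


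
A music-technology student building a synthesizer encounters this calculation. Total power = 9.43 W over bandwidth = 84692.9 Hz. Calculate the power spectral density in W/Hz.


Power spectral density:
PSD = P / BW
    = 9.43 / 84692.9
    = 0.00011134 W/Hz

0.00011134 W/Hz


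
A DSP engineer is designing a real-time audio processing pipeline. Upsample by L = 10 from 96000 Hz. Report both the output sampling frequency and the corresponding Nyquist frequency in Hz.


Step 1 — output sample rate after interpolation by L:
fs_out = L * fs_in = 10 * 96000 = 960000 Hz

Step 2 — Nyquist frequency of the output stream:
f_Nyq = fs_out / 2 = 960000 / 2 = 480000.0 Hz

fs_out = 960000 Hz; f_Nyquist = 480000.0 Hz


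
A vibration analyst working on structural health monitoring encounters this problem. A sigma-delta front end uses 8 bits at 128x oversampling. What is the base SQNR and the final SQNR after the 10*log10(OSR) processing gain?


Step 1 — baseline SQNR at Nyquist:
SQNR_base = 6.02*N + 1.76
          = 6.02*8 + 1.76
          = 49.92 dB

Step 2 — oversampling processing gain:
G = 10*log10(OSR) = 10*log10(128) = 21.07 dB

Step 3 — total:
SQNR_total = 49.92 + 21.07 = 70.99 dB

Base SQNR = 49.92 dB; oversampled SQNR = 70.99 dB


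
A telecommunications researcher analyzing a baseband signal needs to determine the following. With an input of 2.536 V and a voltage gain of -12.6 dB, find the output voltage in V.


Output voltage from dB gain:
V_out = V_in * 10^(gain_dB / 20)
      = 2.536 * 10^(-12.6 / 20)
      = 2.536 * 0.234423
      = 0.5945 V

0.5945 V


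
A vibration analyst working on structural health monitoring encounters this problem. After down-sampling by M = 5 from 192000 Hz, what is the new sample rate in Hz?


Decimation reduces the sample rate:
fs_out = fs_in / M
       = 192000 / 5
       = 38400.0 Hz

38400.0 Hz


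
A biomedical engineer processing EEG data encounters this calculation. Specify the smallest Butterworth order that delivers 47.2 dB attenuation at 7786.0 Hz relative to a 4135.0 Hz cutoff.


Butterworth filter order formula:
n = log10(10^(A/10) - 1) / (2 * log10(f_stop/f_pass))
10^(47.2/10) - 1 = 52479.746
f_stop/f_pass = 7786.0 / 4135.0 = 1.883
n = 8.5868 -> ceil = 9

9


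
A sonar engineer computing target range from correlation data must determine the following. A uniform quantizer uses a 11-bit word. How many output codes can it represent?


Number of quantization levels = 2^N
= 2^11
= 2048

2048


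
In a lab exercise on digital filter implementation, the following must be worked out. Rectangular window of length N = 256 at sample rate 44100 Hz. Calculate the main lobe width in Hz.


Main lobe width for a rectangular window:
Width = 2 * fs / N
      = 2 * 44100 / 256
      = 88200 / 256
      = 344.531 Hz

344.531 Hz


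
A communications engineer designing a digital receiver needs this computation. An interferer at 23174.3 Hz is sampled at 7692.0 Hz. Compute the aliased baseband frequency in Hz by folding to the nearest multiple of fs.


Compute the nearest integer multiple of fs to the signal:
n = round(23174.3 / 7692.0) = 3
f_alias = |23174.3 - 3 * 7692.0|
        = |23174.3 - 23076.0|
        = 98.3 Hz

98.3


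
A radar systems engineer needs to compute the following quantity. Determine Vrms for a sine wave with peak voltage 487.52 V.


RMS voltage for a sinusoidal waveform:
V_rms = V_peak / sqrt(2)
      = 487.52 / 1.414214
      = 344.729 V

344.729 V


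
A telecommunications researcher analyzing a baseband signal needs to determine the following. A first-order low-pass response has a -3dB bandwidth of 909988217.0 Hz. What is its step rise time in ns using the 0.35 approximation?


Rise time from bandwidth relationship:
tr = 0.35 / BW
   = 0.35 / 909988217.0
   = 3.846203648e-10 s
   = 0.3846 ns

0.3846 ns


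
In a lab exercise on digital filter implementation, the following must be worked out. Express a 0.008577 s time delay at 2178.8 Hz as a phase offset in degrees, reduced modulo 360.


Phase shift from frequency and time delay:
phi = 360 * f * t_delay
    = 360 * 2178.8 * 0.008577
    = 6727.52 degrees
    mod 360 = 247.52 degrees

247.52 degrees


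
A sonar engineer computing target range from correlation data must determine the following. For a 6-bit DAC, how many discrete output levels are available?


Number of quantization levels = 2^N
= 2^6
= 64

64


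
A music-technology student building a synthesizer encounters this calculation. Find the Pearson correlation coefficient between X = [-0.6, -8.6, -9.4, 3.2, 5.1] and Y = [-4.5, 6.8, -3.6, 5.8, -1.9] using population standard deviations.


Pearson correlation coefficient (population):
r = cov(X,Y) / (std(X) * std(Y))
Mean X = -2.06, Mean Y = 0.52
Cov(X,Y) = -1.5428
Std(X) = 5.961745, Std(Y) = 4.803082
r = -0.0539

-0.0539


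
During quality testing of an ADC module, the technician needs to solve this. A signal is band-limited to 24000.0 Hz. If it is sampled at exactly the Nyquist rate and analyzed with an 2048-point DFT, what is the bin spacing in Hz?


Step 1 — Nyquist sampling rate:
fs = 2 * fmax = 2 * 24000.0 = 48000.0 Hz

Step 2 — DFT bin spacing:
df = fs / N = 48000.0 / 2048 = 23.4375 Hz

23.4375 Hz


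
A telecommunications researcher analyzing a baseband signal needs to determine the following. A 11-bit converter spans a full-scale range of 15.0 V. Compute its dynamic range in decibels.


Dynamic range from full-scale to LSB:
V_min = V_max / 2^bits = 15.0 / 2^11
DR = 20 * log10(V_max / V_min)
   = 20 * log10(2^11)
   = 20 * 11 * log10(2)
   = 66.23 dB

66.23 dB


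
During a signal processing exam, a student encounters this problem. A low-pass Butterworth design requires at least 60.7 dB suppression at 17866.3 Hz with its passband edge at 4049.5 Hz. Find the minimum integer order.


Butterworth filter order formula:
n = log10(10^(A/10) - 1) / (2 * log10(f_stop/f_pass))
10^(60.7/10) - 1 = 1174896.5549
f_stop/f_pass = 17866.3 / 4049.5 = 4.412
n = 4.7081 -> ceil = 5

5


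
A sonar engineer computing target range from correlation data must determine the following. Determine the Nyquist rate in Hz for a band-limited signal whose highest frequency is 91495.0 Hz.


The Nyquist rate is twice the maximum frequency component.
fs_min = 2 * fmax
      = 2 * 91495.0
      = 182990.0 Hz

182990.0


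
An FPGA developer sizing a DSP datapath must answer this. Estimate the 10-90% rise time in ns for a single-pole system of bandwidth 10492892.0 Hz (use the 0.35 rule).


Rise time from bandwidth relationship:
tr = 0.35 / BW
   = 0.35 / 10492892.0
   = 3.33559137e-08 s
   = 33.3559 ns

33.3559 ns


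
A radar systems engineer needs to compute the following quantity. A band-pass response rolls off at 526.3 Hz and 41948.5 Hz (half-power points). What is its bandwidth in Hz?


Bandwidth is the difference of -3dB frequencies:
BW = f_high - f_low
   = 41948.5 - 526.3
   = 41422.2 Hz

41422.2 Hz


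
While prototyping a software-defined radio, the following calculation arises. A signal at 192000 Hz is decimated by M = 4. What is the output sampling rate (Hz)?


Decimation reduces the sample rate:
fs_out = fs_in / M
       = 192000 / 4
       = 48000.0 Hz

48000.0 Hz


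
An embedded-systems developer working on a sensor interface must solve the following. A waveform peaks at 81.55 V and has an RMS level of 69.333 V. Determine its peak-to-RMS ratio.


Crest factor is the ratio of peak to RMS:
CF = V_peak / V_rms
   = 81.55 / 69.333
   = 1.1762

1.1762


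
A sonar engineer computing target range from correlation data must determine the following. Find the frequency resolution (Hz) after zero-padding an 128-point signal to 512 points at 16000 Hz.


Frequency resolution after zero-padding:
N_padded = 128 * 4 = 512
df = fs / N_padded
   = 16000 / 512
   = 31.25 Hz

31.25 Hz


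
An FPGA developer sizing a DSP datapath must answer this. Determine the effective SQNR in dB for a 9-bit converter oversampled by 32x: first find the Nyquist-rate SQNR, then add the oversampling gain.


Step 1 — baseline SQNR at Nyquist:
SQNR_base = 6.02*N + 1.76
          = 6.02*9 + 1.76
          = 55.94 dB

Step 2 — oversampling processing gain:
G = 10*log10(OSR) = 10*log10(32) = 15.05 dB

Step 3 — total:
SQNR_total = 55.94 + 15.05 = 70.99 dB

Base SQNR = 55.94 dB; oversampled SQNR = 70.99 dB


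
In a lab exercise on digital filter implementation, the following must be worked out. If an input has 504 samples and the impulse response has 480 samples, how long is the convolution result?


Linear convolution output length:
L = N + M - 1
  = 504 + 480 - 1
  = 983 samples

983


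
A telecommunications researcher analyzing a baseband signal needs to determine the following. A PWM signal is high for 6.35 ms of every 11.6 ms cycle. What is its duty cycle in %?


Duty cycle as a percentage:
DC = (t_on / T) * 100
   = (6.35 / 11.6) * 100
   = 0.547414 * 100
   = 54.74 %

54.74 %


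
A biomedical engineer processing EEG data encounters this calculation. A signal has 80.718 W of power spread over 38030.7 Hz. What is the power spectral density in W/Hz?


Power spectral density:
PSD = P / BW
    = 80.718 / 38030.7
    = 0.00212244 W/Hz

0.00212244 W/Hz


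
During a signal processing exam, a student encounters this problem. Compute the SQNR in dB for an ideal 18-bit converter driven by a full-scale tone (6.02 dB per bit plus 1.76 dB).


Theoretical SNR for a full-scale sinusoid:
SNR = 6.02 * N + 1.76
    = 6.02 * 18 + 1.76
    = 108.36 + 1.76
    = 110.12 dB

110.12 dB


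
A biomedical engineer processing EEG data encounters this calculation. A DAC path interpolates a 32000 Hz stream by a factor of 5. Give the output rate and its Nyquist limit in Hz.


Step 1 — output sample rate after interpolation by L:
fs_out = L * fs_in = 5 * 32000 = 160000 Hz

Step 2 — Nyquist frequency of the output stream:
f_Nyq = fs_out / 2 = 160000 / 2 = 80000.0 Hz

fs_out = 160000 Hz; f_Nyquist = 80000.0 Hz


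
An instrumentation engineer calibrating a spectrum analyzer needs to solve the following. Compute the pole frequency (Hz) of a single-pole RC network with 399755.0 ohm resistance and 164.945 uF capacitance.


Cutoff frequency of a first-order RC filter:
fc = 1 / (2 * pi * R * C)
C = 164.945 uF = 0.000164945 F
fc = 1 / (2 * pi * 399755.0 * 0.000164945)
   = 1 / 414.29808709697
   = 0.002414 Hz

0.002414 Hz


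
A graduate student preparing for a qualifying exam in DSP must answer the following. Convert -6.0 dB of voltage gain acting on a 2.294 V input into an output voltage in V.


Output voltage from dB gain:
V_out = V_in * 10^(gain_dB / 20)
      = 2.294 * 10^(-6.0 / 20)
      = 2.294 * 0.501187
      = 1.1497 V

1.1497 V


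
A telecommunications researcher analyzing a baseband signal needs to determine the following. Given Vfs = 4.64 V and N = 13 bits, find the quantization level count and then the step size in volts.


Step 1 — number of quantization levels:
L = 2^N = 2^13 = 8192

Step 2 — LSB step size:
delta = Vfs / L
      = 4.64 / 8192
      = 0.00056641 V

Levels = 8192; step size = 0.00056641 V


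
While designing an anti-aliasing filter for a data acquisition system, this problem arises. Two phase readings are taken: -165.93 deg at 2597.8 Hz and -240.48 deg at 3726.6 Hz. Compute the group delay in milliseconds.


Group delay from phase difference:
tau = -d(phi)/d(omega)
d(phi) = -74.55 deg = -1.301143 rad
d(omega) = 2*pi*(3726.6 - 2597.8) = 7092.4596 rad/s
tau = -(-1.301143) / 7092.4596
    = 0.1835 ms

0.1835 ms


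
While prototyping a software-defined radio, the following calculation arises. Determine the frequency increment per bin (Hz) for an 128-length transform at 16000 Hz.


DFT frequency resolution:
df = fs / N
   = 16000 / 128
   = 125.0 Hz

125.0 Hz


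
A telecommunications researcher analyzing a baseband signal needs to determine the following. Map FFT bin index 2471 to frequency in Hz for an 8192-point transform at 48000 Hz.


Frequency of DFT bin k:
f_k = k * fs / N
    = 2471 * 48000 / 8192
    = 118608000 / 8192
    = 14478.516 Hz

14478.516 Hz


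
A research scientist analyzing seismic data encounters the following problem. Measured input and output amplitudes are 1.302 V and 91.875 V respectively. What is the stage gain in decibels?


Voltage gain in dB:
G = 20 * log10(Vout / Vin)
  = 20 * log10(91.875 / 1.302)
  = 20 * log10(70.564516)
  = 20 * 1.848586
  = 36.97 dB

36.97 dB


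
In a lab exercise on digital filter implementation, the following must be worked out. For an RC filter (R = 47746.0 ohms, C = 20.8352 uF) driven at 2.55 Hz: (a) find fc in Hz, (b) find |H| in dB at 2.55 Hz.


Step 1 — cutoff frequency:
fc = 1 / (2*pi*R*C)
C = 20.8352 uF = 2.08352e-05 F
fc = 1 / (2*pi*47746.0*2.08352e-05)
   = 0.159987 Hz

Step 2 — magnitude at f = 2.55 Hz:
|H(f)| = 1 / sqrt(1 + (f/fc)^2)
f/fc = 2.55 / 0.159987 = 15.938795
|H| = 1 / sqrt(1 + 254.045186) = 0.0626169
|H|_dB = 20*log10(0.0626169) = -24.07 dB

fc = 0.159987 Hz; |H(2.55 Hz)| = -24.07 dB


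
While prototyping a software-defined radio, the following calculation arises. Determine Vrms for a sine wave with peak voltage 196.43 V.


RMS voltage for a sinusoidal waveform:
V_rms = V_peak / sqrt(2)
      = 196.43 / 1.414214
      = 138.897 V

138.897 V


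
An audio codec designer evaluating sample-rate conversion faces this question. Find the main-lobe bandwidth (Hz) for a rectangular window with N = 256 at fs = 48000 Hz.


Main lobe width for a rectangular window:
Width = 2 * fs / N
      = 2 * 48000 / 256
      = 96000 / 256
      = 375.0 Hz

375.0 Hz


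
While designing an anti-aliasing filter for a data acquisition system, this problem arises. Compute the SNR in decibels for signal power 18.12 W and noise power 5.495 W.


SNR in decibels:
SNR = 10 * log10(Ps / Pn)
    = 10 * log10(18.12 / 5.495)
    = 10 * log10(3.2975)
    = 10 * 0.5182
    = 5.18 dB

5.18 dB


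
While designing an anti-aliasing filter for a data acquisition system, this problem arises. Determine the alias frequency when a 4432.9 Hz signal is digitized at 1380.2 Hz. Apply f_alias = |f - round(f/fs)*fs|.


Compute the nearest integer multiple of fs to the signal:
n = round(4432.9 / 1380.2) = 3
f_alias = |4432.9 - 3 * 1380.2|
        = |4432.9 - 4140.6|
        = 292.3 Hz

292.3


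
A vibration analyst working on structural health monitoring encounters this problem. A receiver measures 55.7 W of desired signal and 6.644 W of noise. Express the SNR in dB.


SNR in decibels:
SNR = 10 * log10(Ps / Pn)
    = 10 * log10(55.7 / 6.644)
    = 10 * log10(8.3835)
    = 10 * 0.9234
    = 9.23 dB

9.23 dB


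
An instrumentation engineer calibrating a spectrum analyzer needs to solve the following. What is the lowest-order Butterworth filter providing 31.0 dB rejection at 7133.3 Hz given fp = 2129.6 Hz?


Butterworth filter order formula:
n = log10(10^(A/10) - 1) / (2 * log10(f_stop/f_pass))
10^(31.0/10) - 1 = 1257.9254
f_stop/f_pass = 7133.3 / 2129.6 = 3.3496
n = 2.9521 -> ceil = 3

3


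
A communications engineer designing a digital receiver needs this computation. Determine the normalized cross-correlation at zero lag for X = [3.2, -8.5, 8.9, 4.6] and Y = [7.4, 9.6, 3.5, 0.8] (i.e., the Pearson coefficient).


Pearson correlation coefficient (population):
r = cov(X,Y) / (std(X) * std(Y))
Mean X = 2.05, Mean Y = 5.325
Cov(X,Y) = -16.68875
Std(X) = 6.443019, Std(Y) = 3.405418
r = -0.7606

-0.7606


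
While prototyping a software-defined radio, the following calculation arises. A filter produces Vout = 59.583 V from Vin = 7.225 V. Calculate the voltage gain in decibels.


Voltage gain in dB:
G = 20 * log10(Vout / Vin)
  = 20 * log10(59.583 / 7.225)
  = 20 * log10(8.246782)
  = 20 * 0.916285
  = 18.33 dB

18.33 dB


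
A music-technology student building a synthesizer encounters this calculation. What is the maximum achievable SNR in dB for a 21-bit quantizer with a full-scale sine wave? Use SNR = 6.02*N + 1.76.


Theoretical SNR for a full-scale sinusoid:
SNR = 6.02 * N + 1.76
    = 6.02 * 21 + 1.76
    = 126.42 + 1.76
    = 128.18 dB

128.18 dB


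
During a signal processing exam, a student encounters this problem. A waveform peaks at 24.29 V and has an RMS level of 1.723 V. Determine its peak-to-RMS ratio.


Crest factor is the ratio of peak to RMS:
CF = V_peak / V_rms
   = 24.29 / 1.723
   = 14.0975

14.0975


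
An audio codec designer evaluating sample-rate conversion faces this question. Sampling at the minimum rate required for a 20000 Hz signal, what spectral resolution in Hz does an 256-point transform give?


Step 1 — Nyquist sampling rate:
fs = 2 * fmax = 2 * 20000 = 40000 Hz

Step 2 — DFT bin spacing:
df = fs / N = 40000 / 256 = 156.25 Hz

156.25 Hz


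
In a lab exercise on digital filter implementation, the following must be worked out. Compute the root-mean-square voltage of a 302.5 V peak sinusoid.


RMS voltage for a sinusoidal waveform:
V_rms = V_peak / sqrt(2)
      = 302.5 / 1.414214
      = 213.9 V

213.9 V


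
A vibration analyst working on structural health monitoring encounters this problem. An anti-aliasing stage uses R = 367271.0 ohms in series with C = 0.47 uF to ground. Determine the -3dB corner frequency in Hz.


Cutoff frequency of a first-order RC filter:
fc = 1 / (2 * pi * R * C)
C = 0.47 uF = 4.7e-07 F
fc = 1 / (2 * pi * 367271.0 * 4.7e-07)
   = 1 / 1.084586922948
   = 0.92201 Hz

0.92201 Hz


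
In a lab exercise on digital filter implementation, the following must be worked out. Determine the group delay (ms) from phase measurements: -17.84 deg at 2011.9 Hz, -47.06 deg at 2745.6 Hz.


Group delay from phase difference:
tau = -d(phi)/d(omega)
d(phi) = -29.22 deg = -0.509985 rad
d(omega) = 2*pi*(2745.6 - 2011.9) = 4609.9731 rad/s
tau = -(-0.509985) / 4609.9731
    = 0.1106 ms

0.1106 ms


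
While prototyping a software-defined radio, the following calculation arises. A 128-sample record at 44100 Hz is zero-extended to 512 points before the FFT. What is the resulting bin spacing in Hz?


Frequency resolution after zero-padding:
N_padded = 128 * 4 = 512
df = fs / N_padded
   = 44100 / 512
   = 86.1328 Hz

86.1328 Hz


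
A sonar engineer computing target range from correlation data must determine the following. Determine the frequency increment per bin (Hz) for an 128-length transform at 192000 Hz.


DFT frequency resolution:
df = fs / N
   = 192000 / 128
   = 1500.0 Hz

1500.0 Hz


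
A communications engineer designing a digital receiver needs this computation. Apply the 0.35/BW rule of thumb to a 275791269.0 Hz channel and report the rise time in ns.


Rise time from bandwidth relationship:
tr = 0.35 / BW
   = 0.35 / 275791269.0
   = 1.269075708e-09 s
   = 1.2691 ns

1.2691 ns


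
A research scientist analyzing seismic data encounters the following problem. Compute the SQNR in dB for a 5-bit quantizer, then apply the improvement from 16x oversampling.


Step 1 — baseline SQNR at Nyquist:
SQNR_base = 6.02*N + 1.76
          = 6.02*5 + 1.76
          = 31.86 dB

Step 2 — oversampling processing gain:
G = 10*log10(OSR) = 10*log10(16) = 12.04 dB

Step 3 — total:
SQNR_total = 31.86 + 12.04 = 43.9 dB

Base SQNR = 31.86 dB; oversampled SQNR = 43.9 dB


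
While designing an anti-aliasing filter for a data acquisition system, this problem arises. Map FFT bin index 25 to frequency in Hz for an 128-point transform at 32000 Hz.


Frequency of DFT bin k:
f_k = k * fs / N
    = 25 * 32000 / 128
    = 800000 / 128
    = 6250.0 Hz

6250.0 Hz


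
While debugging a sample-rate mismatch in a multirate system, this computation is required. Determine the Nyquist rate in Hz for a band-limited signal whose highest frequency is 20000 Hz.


The Nyquist rate is twice the maximum frequency component.
fs_min = 2 * fmax
      = 2 * 20000
      = 40000 Hz

40000


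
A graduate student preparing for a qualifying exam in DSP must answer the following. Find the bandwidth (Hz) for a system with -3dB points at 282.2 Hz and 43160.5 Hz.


Bandwidth is the difference of -3dB frequencies:
BW = f_high - f_low
   = 43160.5 - 282.2
   = 42878.3 Hz

42878.3 Hz


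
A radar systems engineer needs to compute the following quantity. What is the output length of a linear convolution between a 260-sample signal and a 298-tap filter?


Linear convolution output length:
L = N + M - 1
  = 260 + 298 - 1
  = 557 samples

557


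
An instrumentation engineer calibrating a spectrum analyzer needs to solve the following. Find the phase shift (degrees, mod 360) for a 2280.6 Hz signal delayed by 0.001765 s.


Phase shift from frequency and time delay:
phi = 360 * f * t_delay
    = 360 * 2280.6 * 0.001765
    = 1449.09 degrees
    mod 360 = 9.09 degrees

9.09 degrees


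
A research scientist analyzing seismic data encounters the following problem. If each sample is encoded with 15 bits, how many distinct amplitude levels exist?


Number of quantization levels = 2^N
= 2^15
= 32768

32768


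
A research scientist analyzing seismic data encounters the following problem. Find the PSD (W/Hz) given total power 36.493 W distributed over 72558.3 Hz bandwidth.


Power spectral density:
PSD = P / BW
    = 36.493 / 72558.3
    = 0.00050295 W/Hz

0.00050295 W/Hz


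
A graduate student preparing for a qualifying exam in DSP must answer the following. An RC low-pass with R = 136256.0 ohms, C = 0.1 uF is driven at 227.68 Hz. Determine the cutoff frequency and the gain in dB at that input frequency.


Step 1 — cutoff frequency:
fc = 1 / (2*pi*R*C)
C = 0.1 uF = 1e-07 F
fc = 1 / (2*pi*136256.0*1e-07)
   = 11.6806 Hz

Step 2 — magnitude at f = 227.68 Hz:
|H(f)| = 1 / sqrt(1 + (f/fc)^2)
f/fc = 227.68 / 11.6806 = 19.492149
|H| = 1 / sqrt(1 + 379.943873) = 0.0512353
|H|_dB = 20*log10(0.0512353) = -25.81 dB

fc = 11.6806 Hz; |H(227.68 Hz)| = -25.81 dB


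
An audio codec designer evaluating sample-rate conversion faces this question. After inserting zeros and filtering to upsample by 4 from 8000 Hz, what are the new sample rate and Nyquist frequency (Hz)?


Step 1 — output sample rate after interpolation by L:
fs_out = L * fs_in = 4 * 8000 = 32000 Hz

Step 2 — Nyquist frequency of the output stream:
f_Nyq = fs_out / 2 = 32000 / 2 = 16000.0 Hz

fs_out = 32000 Hz; f_Nyquist = 16000.0 Hz


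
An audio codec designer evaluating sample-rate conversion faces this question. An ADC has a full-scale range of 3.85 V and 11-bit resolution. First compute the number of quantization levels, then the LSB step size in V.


Step 1 — number of quantization levels:
L = 2^N = 2^11 = 2048

Step 2 — LSB step size:
delta = Vfs / L
      = 3.85 / 2048
      = 0.00187988 V

Levels = 2048; step size = 0.00187988 V


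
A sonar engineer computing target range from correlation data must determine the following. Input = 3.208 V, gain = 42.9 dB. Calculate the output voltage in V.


Output voltage from dB gain:
V_out = V_in * 10^(gain_dB / 20)
      = 3.208 * 10^(42.9 / 20)
      = 3.208 * 139.636836
      = 447.955 V

447.955 V


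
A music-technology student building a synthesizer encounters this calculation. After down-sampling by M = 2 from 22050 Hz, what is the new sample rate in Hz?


Decimation reduces the sample rate:
fs_out = fs_in / M
       = 22050 / 2
       = 11025.0 Hz

11025.0 Hz


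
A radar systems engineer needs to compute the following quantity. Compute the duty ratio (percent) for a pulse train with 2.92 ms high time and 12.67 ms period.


Duty cycle as a percentage:
DC = (t_on / T) * 100
   = (2.92 / 12.67) * 100
   = 0.230466 * 100
   = 23.05 %

23.05 %


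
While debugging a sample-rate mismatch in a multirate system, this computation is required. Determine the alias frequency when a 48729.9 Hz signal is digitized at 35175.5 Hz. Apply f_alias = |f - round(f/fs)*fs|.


Compute the nearest integer multiple of fs to the signal:
n = round(48729.9 / 35175.5) = 1
f_alias = |48729.9 - 1 * 35175.5|
        = |48729.9 - 35175.5|
        = 13554.4 Hz

13554.4


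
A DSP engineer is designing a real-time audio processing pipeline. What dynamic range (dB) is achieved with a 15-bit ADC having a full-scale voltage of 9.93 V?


Dynamic range from full-scale to LSB:
V_min = V_max / 2^bits = 9.93 / 2^15
DR = 20 * log10(V_max / V_min)
   = 20 * log10(2^15)
   = 20 * 15 * log10(2)
   = 90.31 dB

90.31 dB


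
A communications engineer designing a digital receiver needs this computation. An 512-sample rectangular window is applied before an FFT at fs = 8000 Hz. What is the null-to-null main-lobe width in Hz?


Main lobe width for a rectangular window:
Width = 2 * fs / N
      = 2 * 8000 / 512
      = 16000 / 512
      = 31.25 Hz

31.25 Hz


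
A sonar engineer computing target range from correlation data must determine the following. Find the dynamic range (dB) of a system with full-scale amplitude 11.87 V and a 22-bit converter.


Dynamic range from full-scale to LSB:
V_min = V_max / 2^bits = 11.87 / 2^22
DR = 20 * log10(V_max / V_min)
   = 20 * log10(2^22)
   = 20 * 22 * log10(2)
   = 132.45 dB

132.45 dB


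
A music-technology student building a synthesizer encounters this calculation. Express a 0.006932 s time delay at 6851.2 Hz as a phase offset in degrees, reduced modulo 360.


Phase shift from frequency and time delay:
phi = 360 * f * t_delay
    = 360 * 6851.2 * 0.006932
    = 17097.31 degrees
    mod 360 = 177.31 degrees

177.31 degrees


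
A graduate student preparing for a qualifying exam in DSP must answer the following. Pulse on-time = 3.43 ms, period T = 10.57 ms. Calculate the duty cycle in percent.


Duty cycle as a percentage:
DC = (t_on / T) * 100
   = (3.43 / 10.57) * 100
   = 0.324503 * 100
   = 32.45 %

32.45 %


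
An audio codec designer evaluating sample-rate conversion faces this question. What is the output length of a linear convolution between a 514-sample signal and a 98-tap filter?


Linear convolution output length:
L = N + M - 1
  = 514 + 98 - 1
  = 611 samples

611


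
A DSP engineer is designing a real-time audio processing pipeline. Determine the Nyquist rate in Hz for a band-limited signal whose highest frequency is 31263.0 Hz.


The Nyquist rate is twice the maximum frequency component.
fs_min = 2 * fmax
      = 2 * 31263.0
      = 62526.0 Hz

62526.0


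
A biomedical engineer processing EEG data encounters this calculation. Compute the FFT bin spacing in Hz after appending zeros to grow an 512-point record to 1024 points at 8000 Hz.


Frequency resolution after zero-padding:
N_padded = 512 * 2 = 1024
df = fs / N_padded
   = 8000 / 1024
   = 7.8125 Hz

7.8125 Hz


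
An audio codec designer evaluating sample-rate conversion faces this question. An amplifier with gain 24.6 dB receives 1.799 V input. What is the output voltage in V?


Output voltage from dB gain:
V_out = V_in * 10^(gain_dB / 20)
      = 1.799 * 10^(24.6 / 20)
      = 1.799 * 16.982437
      = 30.5514 V

30.5514 V


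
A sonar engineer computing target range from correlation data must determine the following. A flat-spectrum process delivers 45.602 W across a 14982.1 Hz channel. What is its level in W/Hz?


Power spectral density:
PSD = P / BW
    = 45.602 / 14982.1
    = 0.00304377 W/Hz

0.00304377 W/Hz


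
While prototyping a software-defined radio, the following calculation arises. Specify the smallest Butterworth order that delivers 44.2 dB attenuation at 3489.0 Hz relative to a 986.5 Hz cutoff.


Butterworth filter order formula:
n = log10(10^(A/10) - 1) / (2 * log10(f_stop/f_pass))
10^(44.2/10) - 1 = 26301.6799
f_stop/f_pass = 3489.0 / 986.5 = 3.5367
n = 4.0284 -> ceil = 5

5


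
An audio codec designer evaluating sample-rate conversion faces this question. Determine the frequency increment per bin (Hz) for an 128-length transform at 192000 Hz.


DFT frequency resolution:
df = fs / N
   = 192000 / 128
   = 1500.0 Hz

1500.0 Hz


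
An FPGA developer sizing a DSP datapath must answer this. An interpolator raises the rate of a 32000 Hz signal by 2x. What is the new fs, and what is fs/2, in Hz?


Step 1 — output sample rate after interpolation by L:
fs_out = L * fs_in = 2 * 32000 = 64000 Hz

Step 2 — Nyquist frequency of the output stream:
f_Nyq = fs_out / 2 = 64000 / 2 = 32000.0 Hz

fs_out = 64000 Hz; f_Nyquist = 32000.0 Hz


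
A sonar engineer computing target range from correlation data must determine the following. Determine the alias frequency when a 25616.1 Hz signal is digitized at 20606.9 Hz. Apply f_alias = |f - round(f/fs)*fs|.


Compute the nearest integer multiple of fs to the signal:
n = round(25616.1 / 20606.9) = 1
f_alias = |25616.1 - 1 * 20606.9|
        = |25616.1 - 20606.9|
        = 5009.2 Hz

5009.2
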